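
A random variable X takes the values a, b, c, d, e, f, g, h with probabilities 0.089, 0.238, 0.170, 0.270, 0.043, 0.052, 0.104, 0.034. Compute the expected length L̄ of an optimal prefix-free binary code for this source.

Repeatedly combine the two least-probable nodes; the expected code length is the sum of the merged weights.
merge 17/500 + 43/1000 → 77/1000
merge 13/250 + 77/1000 → 129/1000
merge 89/1000 + 13/125 → 193/1000
merge 129/1000 + 17/100 → 299/1000
merge 193/1000 + 119/500 → 431/1000
merge 27/100 + 299/1000 → 569/1000
merge 431/1000 + 569/1000 → 1
L = 77/1000 + 129/1000 + 193/1000 + 299/1000 + 431/1000 + 569/1000 + 1 = 1349/500 = 2.698 bits/symbol.

2.698 bits/symbol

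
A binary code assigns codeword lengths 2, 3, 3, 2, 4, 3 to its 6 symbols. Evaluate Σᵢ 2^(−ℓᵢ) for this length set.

With common denominator 2^4 = 16: Σ 2^(−ℓᵢ) = 4/16 + 2/16 + 2/16 + 4/16 + 1/16 + 2/16 = 15/16 = 0.9375.

0.9375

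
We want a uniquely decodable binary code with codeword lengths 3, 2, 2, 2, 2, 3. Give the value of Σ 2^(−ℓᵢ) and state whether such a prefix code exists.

1.25; no

With common denominator 2^3 = 8: Σ 2^(−ℓᵢ) = 1/8 + 2/8 + 2/8 + 2/8 + 2/8 + 1/8 = 10/8 = 1.25.
Kraft's inequality requires Σ ≤ 1; here Σ = 1.25 > 1, so no such prefix code exists.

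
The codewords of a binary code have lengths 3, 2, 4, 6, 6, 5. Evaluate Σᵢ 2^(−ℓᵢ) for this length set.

With common denominator 2^6 = 64: Σ 2^(−ℓᵢ) = 8/64 + 16/64 + 4/64 + 1/64 + 1/64 + 2/64 = 32/64 = 0.5.

0.5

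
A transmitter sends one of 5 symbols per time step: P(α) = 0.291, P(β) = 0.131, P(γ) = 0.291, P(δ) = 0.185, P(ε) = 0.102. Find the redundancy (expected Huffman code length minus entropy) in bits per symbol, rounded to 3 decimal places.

0.026 bits

Entropy H = −Σ p log₂ p ≈ 2.2069 bits.
Huffman merges: 51/500+131/1000→233/1000; 37/200+233/1000→209/500; 291/1000+291/1000→291/500; 209/500+291/500→1. L = 2233/1000 ≈ 2.2330.
L − H = 2.2330 − 2.2069 = 0.026 bits.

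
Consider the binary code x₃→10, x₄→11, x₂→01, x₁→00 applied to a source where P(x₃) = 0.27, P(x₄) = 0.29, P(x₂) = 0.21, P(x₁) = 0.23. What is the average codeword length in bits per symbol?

L̄ = Σ pᵢ·ℓᵢ = 0.27·2 + 0.29·2 + 0.21·2 + 0.23·2 = 2 bits/symbol.

2 bits/symbol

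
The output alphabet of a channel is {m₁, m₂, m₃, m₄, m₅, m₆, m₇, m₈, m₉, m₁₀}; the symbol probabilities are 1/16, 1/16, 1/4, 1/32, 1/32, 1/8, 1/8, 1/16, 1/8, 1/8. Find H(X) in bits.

Each probability is a power of 1/2, so log₂(1/p) is an integer.
H = Σ p·log₂(1/p) = 1/16·4 + 1/16·4 + 1/4·2 + 1/32·5 + 1/32·5 + 1/8·3 + 1/8·3 + 1/16·4 + 1/8·3 + 1/8·3 = 3.0625 bits.

3.0625 bits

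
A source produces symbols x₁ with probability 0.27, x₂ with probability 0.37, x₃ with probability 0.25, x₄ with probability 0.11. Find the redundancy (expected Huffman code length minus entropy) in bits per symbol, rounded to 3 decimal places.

Entropy H = −Σ p log₂ p ≈ 1.8910 bits.
Huffman merges: 11/100+1/4→9/25; 27/100+9/25→63/100; 37/100+63/100→1. L = 199/100 ≈ 1.9900.
L − H = 1.9900 − 1.8910 = 0.099 bits.

0.099 bits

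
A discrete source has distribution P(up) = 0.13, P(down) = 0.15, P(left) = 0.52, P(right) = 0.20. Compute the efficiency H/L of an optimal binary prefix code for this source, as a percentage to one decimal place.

Entropy H = −Σ p log₂ p ≈ 1.7482 bits.
Huffman merges: 13/100+3/20→7/25; 1/5+7/25→12/25; 12/25+13/25→1. L = 44/25 ≈ 1.7600.
Efficiency = H/L = 1.7482/1.7600 = 99.3%.

99.3%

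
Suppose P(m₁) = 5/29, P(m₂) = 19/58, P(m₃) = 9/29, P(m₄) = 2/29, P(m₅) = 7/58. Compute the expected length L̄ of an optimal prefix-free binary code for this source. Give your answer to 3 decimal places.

Repeatedly combine the two least-probable nodes; the expected code length is the sum of the merged weights.
merge 2/29 + 7/58 → 11/58
merge 5/29 + 11/58 → 21/58
merge 9/29 + 19/58 → 37/58
merge 21/58 + 37/58 → 1
L = 11/58 + 21/58 + 37/58 + 1 = 127/58 ≈ 2.190 bits/symbol.

2.190 bits/symbol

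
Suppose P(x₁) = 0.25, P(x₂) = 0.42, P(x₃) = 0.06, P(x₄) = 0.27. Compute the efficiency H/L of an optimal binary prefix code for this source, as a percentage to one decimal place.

94.1%

Entropy H = −Σ p log₂ p ≈ 1.7792 bits.
Huffman merges: 3/50+1/4→31/100; 27/100+31/100→29/50; 21/50+29/50→1. L = 189/100 ≈ 1.8900.
Efficiency = H/L = 1.7792/1.8900 = 94.1%.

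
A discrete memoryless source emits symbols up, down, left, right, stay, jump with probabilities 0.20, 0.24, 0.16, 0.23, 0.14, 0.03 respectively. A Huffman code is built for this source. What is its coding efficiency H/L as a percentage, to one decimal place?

96.7%

Entropy H = −Σ p log₂ p ≈ 2.4181 bits.
Huffman merges: 3/100+7/50→17/100; 4/25+17/100→33/100; 1/5+23/100→43/100; 6/25+33/100→57/100; 43/100+57/100→1. L = 5/2 ≈ 2.5000.
Efficiency = H/L = 2.4181/2.5000 = 96.7%.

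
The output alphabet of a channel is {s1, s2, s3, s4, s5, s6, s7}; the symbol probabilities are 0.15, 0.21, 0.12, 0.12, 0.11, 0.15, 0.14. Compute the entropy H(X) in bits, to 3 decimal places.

2.775 bits

H = −Σ pᵢ log₂ pᵢ.
−0.15·log₂(0.15) = 0.4105
−0.21·log₂(0.21) = 0.4728
−0.12·log₂(0.12) = 0.3671
−0.12·log₂(0.12) = 0.3671
−0.11·log₂(0.11) = 0.3503
−0.15·log₂(0.15) = 0.4105
−0.14·log₂(0.14) = 0.3971
Sum ≈ 2.7754 → 2.775 bits.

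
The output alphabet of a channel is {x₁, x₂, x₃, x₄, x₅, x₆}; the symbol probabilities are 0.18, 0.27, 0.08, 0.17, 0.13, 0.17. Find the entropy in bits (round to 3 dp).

H = −Σ pᵢ log₂ pᵢ.
−0.18·log₂(0.18) = 0.4453
−0.27·log₂(0.27) = 0.5100
−0.08·log₂(0.08) = 0.2915
−0.17·log₂(0.17) = 0.4346
−0.13·log₂(0.13) = 0.3826
−0.17·log₂(0.17) = 0.4346
Sum ≈ 2.4987 → 2.499 bits.

2.499 bits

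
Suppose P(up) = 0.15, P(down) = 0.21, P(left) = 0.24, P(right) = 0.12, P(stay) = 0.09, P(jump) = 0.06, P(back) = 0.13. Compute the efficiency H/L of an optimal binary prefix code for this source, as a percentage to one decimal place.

Entropy H = −Σ p log₂ p ≈ 2.6834 bits.
Huffman merges: 3/50+9/100→3/20; 3/25+13/100→1/4; 3/20+3/20→3/10; 21/100+6/25→9/20; 1/4+3/10→11/20; 9/20+11/20→1. L = 27/10 ≈ 2.7000.
Efficiency = H/L = 2.6834/2.7000 = 99.4%.

99.4%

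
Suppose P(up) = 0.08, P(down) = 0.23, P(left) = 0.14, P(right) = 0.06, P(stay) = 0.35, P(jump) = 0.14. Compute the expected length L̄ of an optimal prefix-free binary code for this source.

2.42 bits/symbol

Repeatedly combine the two least-probable nodes; the expected code length is the sum of the merged weights.
merge 3/50 + 2/25 → 7/50
merge 7/50 + 7/50 → 7/25
merge 7/50 + 23/100 → 37/100
merge 7/25 + 7/20 → 63/100
merge 37/100 + 63/100 → 1
L = 7/50 + 7/25 + 37/100 + 63/100 + 1 = 121/50 = 2.42 bits/symbol.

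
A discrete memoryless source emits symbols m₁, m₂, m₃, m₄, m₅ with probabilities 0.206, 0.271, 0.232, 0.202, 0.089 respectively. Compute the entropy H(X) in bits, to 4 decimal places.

2.2458 bits

H = −Σ pᵢ log₂ pᵢ.
−0.206·log₂(0.206) = 0.4695
−0.271·log₂(0.271) = 0.5105
−0.232·log₂(0.232) = 0.4890
−0.202·log₂(0.202) = 0.4661
−0.089·log₂(0.089) = 0.3106
Sum ≈ 2.2458 → 2.2458 bits.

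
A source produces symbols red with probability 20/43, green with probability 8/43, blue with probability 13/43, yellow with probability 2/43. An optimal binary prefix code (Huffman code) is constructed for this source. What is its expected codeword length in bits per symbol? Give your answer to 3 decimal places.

Repeatedly combine the two least-probable nodes; the expected code length is the sum of the merged weights.
merge 2/43 + 8/43 → 10/43
merge 10/43 + 13/43 → 23/43
merge 20/43 + 23/43 → 1
L = 10/43 + 23/43 + 1 = 76/43 ≈ 1.767 bits/symbol.

1.767 bits/symbol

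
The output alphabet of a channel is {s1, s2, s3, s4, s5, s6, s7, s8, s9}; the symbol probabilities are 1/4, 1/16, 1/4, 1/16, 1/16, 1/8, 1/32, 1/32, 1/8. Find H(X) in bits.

Each probability is a power of 1/2, so log₂(1/p) is an integer.
H = Σ p·log₂(1/p) = 1/4·2 + 1/16·4 + 1/4·2 + 1/16·4 + 1/16·4 + 1/8·3 + 1/32·5 + 1/32·5 + 1/8·3 = 2.8125 bits.

2.8125 bits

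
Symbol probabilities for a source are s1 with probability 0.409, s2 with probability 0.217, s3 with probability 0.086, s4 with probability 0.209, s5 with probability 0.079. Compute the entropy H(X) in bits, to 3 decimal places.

2.072 bits

H = −Σ pᵢ log₂ pᵢ.
−0.409·log₂(0.409) = 0.5275
−0.217·log₂(0.217) = 0.4783
−0.086·log₂(0.086) = 0.3044
−0.209·log₂(0.209) = 0.4720
−0.079·log₂(0.079) = 0.2893
Sum ≈ 2.0716 → 2.072 bits.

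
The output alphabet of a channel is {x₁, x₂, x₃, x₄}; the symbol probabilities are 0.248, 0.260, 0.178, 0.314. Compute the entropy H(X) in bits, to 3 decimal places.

H = −Σ pᵢ log₂ pᵢ.
−0.248·log₂(0.248) = 0.4989
−0.260·log₂(0.260) = 0.5053
−0.178·log₂(0.178) = 0.4432
−0.314·log₂(0.314) = 0.5247
Sum ≈ 1.9721 → 1.972 bits.

1.972 bits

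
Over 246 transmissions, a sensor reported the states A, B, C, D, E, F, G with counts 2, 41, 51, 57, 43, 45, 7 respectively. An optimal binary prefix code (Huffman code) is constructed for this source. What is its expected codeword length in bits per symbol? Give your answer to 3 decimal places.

Probabilities are the counts divided by 246.
Repeatedly combine the two least-probable nodes; the expected code length is the sum of the merged weights.
merge 1/123 + 7/246 → 3/82
merge 3/82 + 1/6 → 25/123
merge 43/246 + 15/82 → 44/123
merge 25/123 + 17/82 → 101/246
merge 19/82 + 44/123 → 145/246
merge 101/246 + 145/246 → 1
L = 3/82 + 25/123 + 44/123 + 101/246 + 145/246 + 1 = 213/82 ≈ 2.598 bits/symbol.

2.598 bits/symbol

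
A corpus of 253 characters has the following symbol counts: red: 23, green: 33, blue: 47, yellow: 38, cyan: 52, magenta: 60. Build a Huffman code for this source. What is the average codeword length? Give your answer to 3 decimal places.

2.557 bits/symbol

Probabilities are the counts divided by 253.
Repeatedly combine the two least-probable nodes; the expected code length is the sum of the merged weights.
merge 1/11 + 3/23 → 56/253
merge 38/253 + 47/253 → 85/253
merge 52/253 + 56/253 → 108/253
merge 60/253 + 85/253 → 145/253
merge 108/253 + 145/253 → 1
L = 56/253 + 85/253 + 108/253 + 145/253 + 1 = 647/253 ≈ 2.557 bits/symbol.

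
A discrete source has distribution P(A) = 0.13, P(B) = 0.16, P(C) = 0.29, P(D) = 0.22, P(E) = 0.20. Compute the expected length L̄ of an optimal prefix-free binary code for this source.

2.29 bits/symbol

Repeatedly combine the two least-probable nodes; the expected code length is the sum of the merged weights.
merge 13/100 + 4/25 → 29/100
merge 1/5 + 11/50 → 21/50
merge 29/100 + 29/100 → 29/50
merge 21/50 + 29/50 → 1
L = 29/100 + 21/50 + 29/50 + 1 = 229/100 = 2.29 bits/symbol.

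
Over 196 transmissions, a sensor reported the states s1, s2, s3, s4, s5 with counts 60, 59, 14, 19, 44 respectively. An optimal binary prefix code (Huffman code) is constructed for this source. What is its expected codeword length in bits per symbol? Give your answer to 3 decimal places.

Probabilities are the counts divided by 196.
Repeatedly combine the two least-probable nodes; the expected code length is the sum of the merged weights.
merge 1/14 + 19/196 → 33/196
merge 33/196 + 11/49 → 11/28
merge 59/196 + 15/49 → 17/28
merge 11/28 + 17/28 → 1
L = 33/196 + 11/28 + 17/28 + 1 = 425/196 ≈ 2.168 bits/symbol.

2.168 bits/symbol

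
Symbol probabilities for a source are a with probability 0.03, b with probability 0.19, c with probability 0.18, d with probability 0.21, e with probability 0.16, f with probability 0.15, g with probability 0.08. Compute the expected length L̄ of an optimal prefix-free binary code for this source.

2.71 bits/symbol

Repeatedly combine the two least-probable nodes; the expected code length is the sum of the merged weights.
merge 3/100 + 2/25 → 11/100
merge 11/100 + 3/20 → 13/50
merge 4/25 + 9/50 → 17/50
merge 19/100 + 21/100 → 2/5
merge 13/50 + 17/50 → 3/5
merge 2/5 + 3/5 → 1
L = 11/100 + 13/50 + 17/50 + 2/5 + 3/5 + 1 = 271/100 = 2.71 bits/symbol.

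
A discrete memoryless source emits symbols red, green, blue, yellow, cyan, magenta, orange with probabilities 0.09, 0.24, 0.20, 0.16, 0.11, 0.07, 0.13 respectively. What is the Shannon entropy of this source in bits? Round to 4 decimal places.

2.6957 bits

H = −Σ pᵢ log₂ pᵢ.
−0.09·log₂(0.09) = 0.3127
−0.24·log₂(0.24) = 0.4941
−0.20·log₂(0.20) = 0.4644
−0.16·log₂(0.16) = 0.4230
−0.11·log₂(0.11) = 0.3503
−0.07·log₂(0.07) = 0.2686
−0.13·log₂(0.13) = 0.3826
Sum ≈ 2.6957 → 2.6957 bits.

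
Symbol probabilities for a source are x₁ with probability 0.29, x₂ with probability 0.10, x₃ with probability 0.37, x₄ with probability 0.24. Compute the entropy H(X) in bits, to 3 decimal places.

1.875 bits

H = −Σ pᵢ log₂ pᵢ.
−0.29·log₂(0.29) = 0.5179
−0.10·log₂(0.10) = 0.3322
−0.37·log₂(0.37) = 0.5307
−0.24·log₂(0.24) = 0.4941
Sum ≈ 1.8750 → 1.875 bits.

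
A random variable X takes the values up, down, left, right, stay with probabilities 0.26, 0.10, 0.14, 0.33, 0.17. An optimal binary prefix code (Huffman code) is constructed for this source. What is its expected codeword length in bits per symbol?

2.24 bits/symbol

Repeatedly combine the two least-probable nodes; the expected code length is the sum of the merged weights.
merge 1/10 + 7/50 → 6/25
merge 17/100 + 6/25 → 41/100
merge 13/50 + 33/100 → 59/100
merge 41/100 + 59/100 → 1
L = 6/25 + 41/100 + 59/100 + 1 = 56/25 = 2.24 bits/symbol.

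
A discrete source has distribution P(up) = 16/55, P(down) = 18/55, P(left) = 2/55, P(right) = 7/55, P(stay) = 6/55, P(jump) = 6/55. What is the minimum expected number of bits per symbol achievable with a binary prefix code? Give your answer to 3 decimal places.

Repeatedly combine the two least-probable nodes; the expected code length is the sum of the merged weights.
merge 2/55 + 6/55 → 8/55
merge 6/55 + 7/55 → 13/55
merge 8/55 + 13/55 → 21/55
merge 16/55 + 18/55 → 34/55
merge 21/55 + 34/55 → 1
L = 8/55 + 13/55 + 21/55 + 34/55 + 1 = 131/55 ≈ 2.382 bits/symbol.

2.382 bits/symbol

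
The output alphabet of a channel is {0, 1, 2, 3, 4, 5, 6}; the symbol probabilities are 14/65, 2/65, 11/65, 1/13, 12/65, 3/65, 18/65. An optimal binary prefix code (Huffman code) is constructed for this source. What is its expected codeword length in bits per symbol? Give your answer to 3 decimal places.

Repeatedly combine the two least-probable nodes; the expected code length is the sum of the merged weights.
merge 2/65 + 3/65 → 1/13
merge 1/13 + 1/13 → 2/13
merge 2/13 + 11/65 → 21/65
merge 12/65 + 14/65 → 2/5
merge 18/65 + 21/65 → 3/5
merge 2/5 + 3/5 → 1
L = 1/13 + 2/13 + 21/65 + 2/5 + 3/5 + 1 = 166/65 ≈ 2.554 bits/symbol.

2.554 bits/symbol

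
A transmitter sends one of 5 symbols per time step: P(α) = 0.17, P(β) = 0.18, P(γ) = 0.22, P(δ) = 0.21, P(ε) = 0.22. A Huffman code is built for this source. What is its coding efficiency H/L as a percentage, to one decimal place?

Entropy H = −Σ p log₂ p ≈ 2.3139 bits.
Huffman merges: 17/100+9/50→7/20; 21/100+11/50→43/100; 11/50+7/20→57/100; 43/100+57/100→1. L = 47/20 ≈ 2.3500.
Efficiency = H/L = 2.3139/2.3500 = 98.5%.

98.5%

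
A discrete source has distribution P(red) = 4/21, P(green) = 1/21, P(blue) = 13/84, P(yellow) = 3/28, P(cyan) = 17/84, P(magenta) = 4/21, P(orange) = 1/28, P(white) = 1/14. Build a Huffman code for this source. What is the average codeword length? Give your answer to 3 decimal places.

2.845 bits/symbol

Repeatedly combine the two least-probable nodes; the expected code length is the sum of the merged weights.
merge 1/28 + 1/21 → 1/12
merge 1/14 + 1/12 → 13/84
merge 3/28 + 13/84 → 11/42
merge 13/84 + 4/21 → 29/84
merge 4/21 + 17/84 → 11/28
merge 11/42 + 29/84 → 17/28
merge 11/28 + 17/28 → 1
L = 1/12 + 13/84 + 11/42 + 29/84 + 11/28 + 17/28 + 1 = 239/84 ≈ 2.845 bits/symbol.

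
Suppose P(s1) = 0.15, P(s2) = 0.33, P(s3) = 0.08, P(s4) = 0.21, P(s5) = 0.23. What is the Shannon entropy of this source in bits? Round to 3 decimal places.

2.190 bits

H = −Σ pᵢ log₂ pᵢ.
−0.15·log₂(0.15) = 0.4105
−0.33·log₂(0.33) = 0.5278
−0.08·log₂(0.08) = 0.2915
−0.21·log₂(0.21) = 0.4728
−0.23·log₂(0.23) = 0.4877
Sum ≈ 2.1904 → 2.190 bits.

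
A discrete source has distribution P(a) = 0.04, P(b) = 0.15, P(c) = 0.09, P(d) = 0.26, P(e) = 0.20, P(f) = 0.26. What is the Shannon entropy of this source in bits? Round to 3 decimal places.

H = −Σ pᵢ log₂ pᵢ.
−0.04·log₂(0.04) = 0.1858
−0.15·log₂(0.15) = 0.4105
−0.09·log₂(0.09) = 0.3127
−0.26·log₂(0.26) = 0.5053
−0.20·log₂(0.20) = 0.4644
−0.26·log₂(0.26) = 0.5053
Sum ≈ 2.3839 → 2.384 bits.

2.384 bits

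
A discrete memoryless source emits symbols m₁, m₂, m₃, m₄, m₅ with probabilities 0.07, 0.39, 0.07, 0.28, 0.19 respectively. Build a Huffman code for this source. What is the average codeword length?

2.08 bits/symbol

Repeatedly combine the two least-probable nodes; the expected code length is the sum of the merged weights.
merge 7/100 + 7/100 → 7/50
merge 7/50 + 19/100 → 33/100
merge 7/25 + 33/100 → 61/100
merge 39/100 + 61/100 → 1
L = 7/50 + 33/100 + 61/100 + 1 = 52/25 = 2.08 bits/symbol.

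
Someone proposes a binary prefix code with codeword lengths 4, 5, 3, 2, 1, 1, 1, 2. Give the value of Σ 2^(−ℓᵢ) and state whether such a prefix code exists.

2.21875; no

With common denominator 2^5 = 32: Σ 2^(−ℓᵢ) = 2/32 + 1/32 + 4/32 + 8/32 + 16/32 + 16/32 + 16/32 + 8/32 = 71/32 = 2.21875.
Kraft's inequality requires Σ ≤ 1; here Σ = 2.21875 > 1, so no such prefix code exists.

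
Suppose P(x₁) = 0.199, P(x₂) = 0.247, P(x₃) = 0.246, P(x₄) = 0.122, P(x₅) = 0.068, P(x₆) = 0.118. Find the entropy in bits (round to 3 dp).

H = −Σ pᵢ log₂ pᵢ.
−0.199·log₂(0.199) = 0.4635
−0.247·log₂(0.247) = 0.4983
−0.246·log₂(0.246) = 0.4977
−0.122·log₂(0.122) = 0.3703
−0.068·log₂(0.068) = 0.2637
−0.118·log₂(0.118) = 0.3638
Sum ≈ 2.4573 → 2.457 bits.

2.457 bits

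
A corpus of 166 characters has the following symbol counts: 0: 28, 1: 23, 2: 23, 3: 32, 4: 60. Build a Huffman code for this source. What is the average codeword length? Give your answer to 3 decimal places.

2.277 bits/symbol

Probabilities are the counts divided by 166.
Repeatedly combine the two least-probable nodes; the expected code length is the sum of the merged weights.
merge 23/166 + 23/166 → 23/83
merge 14/83 + 16/83 → 30/83
merge 23/83 + 30/83 → 53/83
merge 30/83 + 53/83 → 1
L = 23/83 + 30/83 + 53/83 + 1 = 189/83 ≈ 2.277 bits/symbol.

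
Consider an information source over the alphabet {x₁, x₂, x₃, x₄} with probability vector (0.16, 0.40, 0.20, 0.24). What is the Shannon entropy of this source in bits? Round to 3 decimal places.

H = −Σ pᵢ log₂ pᵢ.
−0.16·log₂(0.16) = 0.4230
−0.40·log₂(0.40) = 0.5288
−0.20·log₂(0.20) = 0.4644
−0.24·log₂(0.24) = 0.4941
Sum ≈ 1.9103 → 1.910 bits.

1.910 bits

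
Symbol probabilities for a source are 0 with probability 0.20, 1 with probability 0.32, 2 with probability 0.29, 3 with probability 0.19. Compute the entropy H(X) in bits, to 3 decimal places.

H = −Σ pᵢ log₂ pᵢ.
−0.20·log₂(0.20) = 0.4644
−0.32·log₂(0.32) = 0.5260
−0.29·log₂(0.29) = 0.5179
−0.19·log₂(0.19) = 0.4552
Sum ≈ 1.9635 → 1.964 bits.

1.964 bits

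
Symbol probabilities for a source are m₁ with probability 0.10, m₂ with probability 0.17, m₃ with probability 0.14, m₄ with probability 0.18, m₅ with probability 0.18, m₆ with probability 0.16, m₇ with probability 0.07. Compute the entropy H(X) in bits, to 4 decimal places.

2.7461 bits

H = −Σ pᵢ log₂ pᵢ.
−0.10·log₂(0.10) = 0.3322
−0.17·log₂(0.17) = 0.4346
−0.14·log₂(0.14) = 0.3971
−0.18·log₂(0.18) = 0.4453
−0.18·log₂(0.18) = 0.4453
−0.16·log₂(0.16) = 0.4230
−0.07·log₂(0.07) = 0.2686
Sum ≈ 2.7461 → 2.7461 bits.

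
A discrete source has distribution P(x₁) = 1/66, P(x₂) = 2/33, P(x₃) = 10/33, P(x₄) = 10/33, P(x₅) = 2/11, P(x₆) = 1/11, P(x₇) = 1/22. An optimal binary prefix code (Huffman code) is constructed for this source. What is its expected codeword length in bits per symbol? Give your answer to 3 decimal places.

2.394 bits/symbol

Repeatedly combine the two least-probable nodes; the expected code length is the sum of the merged weights.
merge 1/66 + 1/22 → 2/33
merge 2/33 + 2/33 → 4/33
merge 1/11 + 4/33 → 7/33
merge 2/11 + 7/33 → 13/33
merge 10/33 + 10/33 → 20/33
merge 13/33 + 20/33 → 1
L = 2/33 + 4/33 + 7/33 + 13/33 + 20/33 + 1 = 79/33 ≈ 2.394 bits/symbol.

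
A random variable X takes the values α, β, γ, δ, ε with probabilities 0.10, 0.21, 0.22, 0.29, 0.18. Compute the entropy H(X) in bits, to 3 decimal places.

2.249 bits

H = −Σ pᵢ log₂ pᵢ.
−0.10·log₂(0.10) = 0.3322
−0.21·log₂(0.21) = 0.4728
−0.22·log₂(0.22) = 0.4806
−0.29·log₂(0.29) = 0.5179
−0.18·log₂(0.18) = 0.4453
Sum ≈ 2.2488 → 2.249 bits.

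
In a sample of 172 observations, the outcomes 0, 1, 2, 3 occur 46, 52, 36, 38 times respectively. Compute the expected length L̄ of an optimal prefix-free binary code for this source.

Probabilities are the counts divided by 172.
Repeatedly combine the two least-probable nodes; the expected code length is the sum of the merged weights.
merge 9/43 + 19/86 → 37/86
merge 23/86 + 13/43 → 49/86
merge 37/86 + 49/86 → 1
L = 37/86 + 49/86 + 1 = 2 bits/symbol.

2 bits/symbol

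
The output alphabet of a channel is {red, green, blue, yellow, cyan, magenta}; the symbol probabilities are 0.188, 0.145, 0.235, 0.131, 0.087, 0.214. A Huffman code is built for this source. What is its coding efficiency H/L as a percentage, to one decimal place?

Entropy H = −Σ p log₂ p ≈ 2.5149 bits.
Huffman merges: 87/1000+131/1000→109/500; 29/200+47/250→333/1000; 107/500+109/500→54/125; 47/200+333/1000→71/125; 54/125+71/125→1. L = 2551/1000 ≈ 2.5510.
Efficiency = H/L = 2.5149/2.5510 = 98.6%.

98.6%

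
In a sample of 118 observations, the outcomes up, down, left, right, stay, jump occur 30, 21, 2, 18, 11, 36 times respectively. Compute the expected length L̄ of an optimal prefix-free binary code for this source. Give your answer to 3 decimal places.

2.373 bits/symbol

Probabilities are the counts divided by 118.
Repeatedly combine the two least-probable nodes; the expected code length is the sum of the merged weights.
merge 1/59 + 11/118 → 13/118
merge 13/118 + 9/59 → 31/118
merge 21/118 + 15/59 → 51/118
merge 31/118 + 18/59 → 67/118
merge 51/118 + 67/118 → 1
L = 13/118 + 31/118 + 51/118 + 67/118 + 1 = 140/59 ≈ 2.373 bits/symbol.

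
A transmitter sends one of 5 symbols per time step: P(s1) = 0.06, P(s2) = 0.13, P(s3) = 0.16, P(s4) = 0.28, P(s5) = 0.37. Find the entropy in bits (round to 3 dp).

2.094 bits

H = −Σ pᵢ log₂ pᵢ.
−0.06·log₂(0.06) = 0.2435
−0.13·log₂(0.13) = 0.3826
−0.16·log₂(0.16) = 0.4230
−0.28·log₂(0.28) = 0.5142
−0.37·log₂(0.37) = 0.5307
Sum ≈ 2.0941 → 2.094 bits.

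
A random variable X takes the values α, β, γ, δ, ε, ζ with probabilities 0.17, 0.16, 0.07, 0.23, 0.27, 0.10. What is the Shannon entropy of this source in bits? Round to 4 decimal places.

2.4560 bits

H = −Σ pᵢ log₂ pᵢ.
−0.17·log₂(0.17) = 0.4346
−0.16·log₂(0.16) = 0.4230
−0.07·log₂(0.07) = 0.2686
−0.23·log₂(0.23) = 0.4877
−0.27·log₂(0.27) = 0.5100
−0.10·log₂(0.10) = 0.3322
Sum ≈ 2.4560 → 2.4560 bits.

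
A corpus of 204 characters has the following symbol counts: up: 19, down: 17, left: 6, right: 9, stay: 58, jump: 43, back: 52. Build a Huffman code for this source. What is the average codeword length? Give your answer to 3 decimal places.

Probabilities are the counts divided by 204.
Repeatedly combine the two least-probable nodes; the expected code length is the sum of the merged weights.
merge 1/34 + 3/68 → 5/68
merge 5/68 + 1/12 → 8/51
merge 19/204 + 8/51 → 1/4
merge 43/204 + 1/4 → 47/102
merge 13/51 + 29/102 → 55/102
merge 47/102 + 55/102 → 1
L = 5/68 + 8/51 + 1/4 + 47/102 + 55/102 + 1 = 253/102 ≈ 2.480 bits/symbol.

2.480 bits/symbol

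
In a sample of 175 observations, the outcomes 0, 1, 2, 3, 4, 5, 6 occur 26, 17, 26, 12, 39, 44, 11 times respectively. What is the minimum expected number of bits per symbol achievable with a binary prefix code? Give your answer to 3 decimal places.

Probabilities are the counts divided by 175.
Repeatedly combine the two least-probable nodes; the expected code length is the sum of the merged weights.
merge 11/175 + 12/175 → 23/175
merge 17/175 + 23/175 → 8/35
merge 26/175 + 26/175 → 52/175
merge 39/175 + 8/35 → 79/175
merge 44/175 + 52/175 → 96/175
merge 79/175 + 96/175 → 1
L = 23/175 + 8/35 + 52/175 + 79/175 + 96/175 + 1 = 93/35 ≈ 2.657 bits/symbol.

2.657 bits/symbol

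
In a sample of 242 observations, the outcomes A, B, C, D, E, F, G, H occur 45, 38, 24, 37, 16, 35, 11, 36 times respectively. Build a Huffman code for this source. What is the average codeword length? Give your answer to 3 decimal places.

2.926 bits/symbol

Probabilities are the counts divided by 242.
Repeatedly combine the two least-probable nodes; the expected code length is the sum of the merged weights.
merge 1/22 + 8/121 → 27/242
merge 12/121 + 27/242 → 51/242
merge 35/242 + 18/121 → 71/242
merge 37/242 + 19/121 → 75/242
merge 45/242 + 51/242 → 48/121
merge 71/242 + 75/242 → 73/121
merge 48/121 + 73/121 → 1
L = 27/242 + 51/242 + 71/242 + 75/242 + 48/121 + 73/121 + 1 = 354/121 ≈ 2.926 bits/symbol.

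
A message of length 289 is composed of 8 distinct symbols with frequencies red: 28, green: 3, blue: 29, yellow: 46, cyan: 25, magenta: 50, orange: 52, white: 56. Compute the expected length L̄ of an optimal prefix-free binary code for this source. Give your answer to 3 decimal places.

Probabilities are the counts divided by 289.
Repeatedly combine the two least-probable nodes; the expected code length is the sum of the merged weights.
merge 3/289 + 25/289 → 28/289
merge 28/289 + 28/289 → 56/289
merge 29/289 + 46/289 → 75/289
merge 50/289 + 52/289 → 6/17
merge 56/289 + 56/289 → 112/289
merge 75/289 + 6/17 → 177/289
merge 112/289 + 177/289 → 1
L = 28/289 + 56/289 + 75/289 + 6/17 + 112/289 + 177/289 + 1 = 839/289 ≈ 2.903 bits/symbol.

2.903 bits/symbol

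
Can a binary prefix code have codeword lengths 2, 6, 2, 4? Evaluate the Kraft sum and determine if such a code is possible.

With common denominator 2^6 = 64: Σ 2^(−ℓᵢ) = 16/64 + 1/64 + 16/64 + 4/64 = 37/64 = 0.578125.
Kraft's inequality requires Σ ≤ 1; here Σ = 0.578125 ≤ 1, so such a prefix code exists.

0.578125; yes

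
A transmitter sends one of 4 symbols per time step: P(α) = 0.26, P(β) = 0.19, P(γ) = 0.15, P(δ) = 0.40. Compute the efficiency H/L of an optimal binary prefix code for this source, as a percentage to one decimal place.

Entropy H = −Σ p log₂ p ≈ 1.8998 bits.
Huffman merges: 3/20+19/100→17/50; 13/50+17/50→3/5; 2/5+3/5→1. L = 97/50 ≈ 1.9400.
Efficiency = H/L = 1.8998/1.9400 = 97.9%.

97.9%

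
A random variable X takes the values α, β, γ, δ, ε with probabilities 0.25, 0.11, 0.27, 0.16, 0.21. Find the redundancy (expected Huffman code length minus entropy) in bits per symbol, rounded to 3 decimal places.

Entropy H = −Σ p log₂ p ≈ 2.2561 bits.
Huffman merges: 11/100+4/25→27/100; 21/100+1/4→23/50; 27/100+27/100→27/50; 23/50+27/50→1. L = 227/100 ≈ 2.2700.
L − H = 2.2700 − 2.2561 = 0.014 bits.

0.014 bits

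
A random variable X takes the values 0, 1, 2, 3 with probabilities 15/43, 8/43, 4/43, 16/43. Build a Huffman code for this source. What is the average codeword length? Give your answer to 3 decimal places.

1.907 bits/symbol

Repeatedly combine the two least-probable nodes; the expected code length is the sum of the merged weights.
merge 4/43 + 8/43 → 12/43
merge 12/43 + 15/43 → 27/43
merge 16/43 + 27/43 → 1
L = 12/43 + 27/43 + 1 = 82/43 ≈ 1.907 bits/symbol.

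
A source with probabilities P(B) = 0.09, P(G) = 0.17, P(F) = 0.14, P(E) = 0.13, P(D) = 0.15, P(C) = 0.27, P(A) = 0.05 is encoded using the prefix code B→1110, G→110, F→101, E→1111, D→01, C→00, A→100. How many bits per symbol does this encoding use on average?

2.8 bits/symbol

L̄ = Σ pᵢ·ℓᵢ = 0.09·4 + 0.17·3 + 0.14·3 + 0.13·4 + 0.15·2 + 0.27·2 + 0.05·3 = 2.8 bits/symbol.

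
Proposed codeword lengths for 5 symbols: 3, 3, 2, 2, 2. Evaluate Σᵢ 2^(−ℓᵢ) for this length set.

1

With common denominator 2^3 = 8: Σ 2^(−ℓᵢ) = 1/8 + 1/8 + 2/8 + 2/8 + 2/8 = 8/8 = 1.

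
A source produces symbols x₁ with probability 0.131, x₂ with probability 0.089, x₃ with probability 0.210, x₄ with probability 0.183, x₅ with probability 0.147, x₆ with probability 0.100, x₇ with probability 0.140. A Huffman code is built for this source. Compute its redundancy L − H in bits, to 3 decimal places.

0.038 bits

Entropy H = −Σ p log₂ p ≈ 2.7519 bits.
Huffman merges: 89/1000+1/10→189/1000; 131/1000+7/50→271/1000; 147/1000+183/1000→33/100; 189/1000+21/100→399/1000; 271/1000+33/100→601/1000; 399/1000+601/1000→1. L = 279/100 ≈ 2.7900.
L − H = 2.7900 − 2.7519 = 0.038 bits.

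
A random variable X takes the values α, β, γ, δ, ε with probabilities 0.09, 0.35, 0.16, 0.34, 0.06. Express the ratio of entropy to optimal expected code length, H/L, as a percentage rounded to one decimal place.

Entropy H = −Σ p log₂ p ≈ 2.0385 bits.
Huffman merges: 3/50+9/100→3/20; 3/20+4/25→31/100; 31/100+17/50→13/20; 7/20+13/20→1. L = 211/100 ≈ 2.1100.
Efficiency = H/L = 2.0385/2.1100 = 96.6%.

96.6%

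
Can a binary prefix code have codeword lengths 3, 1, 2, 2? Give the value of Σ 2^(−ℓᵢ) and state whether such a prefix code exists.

With common denominator 2^3 = 8: Σ 2^(−ℓᵢ) = 1/8 + 4/8 + 2/8 + 2/8 = 9/8 = 1.125.
Kraft's inequality requires Σ ≤ 1; here Σ = 1.125 > 1, so no such prefix code exists.

1.125; no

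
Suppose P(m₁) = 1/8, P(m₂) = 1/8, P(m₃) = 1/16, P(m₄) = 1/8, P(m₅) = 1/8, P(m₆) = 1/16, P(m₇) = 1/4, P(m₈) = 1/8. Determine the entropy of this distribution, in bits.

2.875 bits

Each probability is a power of 1/2, so log₂(1/p) is an integer.
H = Σ p·log₂(1/p) = 1/8·3 + 1/8·3 + 1/16·4 + 1/8·3 + 1/8·3 + 1/16·4 + 1/4·2 + 1/8·3 = 2.875 bits.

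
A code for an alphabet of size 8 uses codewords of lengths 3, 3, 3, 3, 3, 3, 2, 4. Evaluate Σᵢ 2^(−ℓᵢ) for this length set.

1.0625

With common denominator 2^4 = 16: Σ 2^(−ℓᵢ) = 2/16 + 2/16 + 2/16 + 2/16 + 2/16 + 2/16 + 4/16 + 1/16 = 17/16 = 1.0625.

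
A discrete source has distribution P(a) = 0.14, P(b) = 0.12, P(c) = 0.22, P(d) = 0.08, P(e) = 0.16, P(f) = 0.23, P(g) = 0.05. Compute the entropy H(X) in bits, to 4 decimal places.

2.6630 bits

H = −Σ pᵢ log₂ pᵢ.
−0.14·log₂(0.14) = 0.3971
−0.12·log₂(0.12) = 0.3671
−0.22·log₂(0.22) = 0.4806
−0.08·log₂(0.08) = 0.2915
−0.16·log₂(0.16) = 0.4230
−0.23·log₂(0.23) = 0.4877
−0.05·log₂(0.05) = 0.2161
Sum ≈ 2.6630 → 2.6630 bits.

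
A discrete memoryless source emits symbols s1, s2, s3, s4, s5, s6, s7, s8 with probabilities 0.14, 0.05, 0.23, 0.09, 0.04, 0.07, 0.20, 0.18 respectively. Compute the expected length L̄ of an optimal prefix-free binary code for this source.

2.82 bits/symbol

Repeatedly combine the two least-probable nodes; the expected code length is the sum of the merged weights.
merge 1/25 + 1/20 → 9/100
merge 7/100 + 9/100 → 4/25
merge 9/100 + 7/50 → 23/100
merge 4/25 + 9/50 → 17/50
merge 1/5 + 23/100 → 43/100
merge 23/100 + 17/50 → 57/100
merge 43/100 + 57/100 → 1
L = 9/100 + 4/25 + 23/100 + 17/50 + 43/100 + 57/100 + 1 = 141/50 = 2.82 bits/symbol.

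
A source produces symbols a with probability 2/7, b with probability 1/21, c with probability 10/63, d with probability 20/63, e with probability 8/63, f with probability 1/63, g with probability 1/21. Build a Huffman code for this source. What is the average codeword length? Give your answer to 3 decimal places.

Repeatedly combine the two least-probable nodes; the expected code length is the sum of the merged weights.
merge 1/63 + 1/21 → 4/63
merge 1/21 + 4/63 → 1/9
merge 1/9 + 8/63 → 5/21
merge 10/63 + 5/21 → 25/63
merge 2/7 + 20/63 → 38/63
merge 25/63 + 38/63 → 1
L = 4/63 + 1/9 + 5/21 + 25/63 + 38/63 + 1 = 152/63 ≈ 2.413 bits/symbol.

2.413 bits/symbol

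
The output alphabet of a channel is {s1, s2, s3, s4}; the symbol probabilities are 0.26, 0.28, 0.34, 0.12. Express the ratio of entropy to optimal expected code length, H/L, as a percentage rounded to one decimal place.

Entropy H = −Σ p log₂ p ≈ 1.9157 bits.
Huffman merges: 3/25+13/50→19/50; 7/25+17/50→31/50; 19/50+31/50→1. L = 2 ≈ 2.0000.
Efficiency = H/L = 1.9157/2.0000 = 95.8%.

95.8%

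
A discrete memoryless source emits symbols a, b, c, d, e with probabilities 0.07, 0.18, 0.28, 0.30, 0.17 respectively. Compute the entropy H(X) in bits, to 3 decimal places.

H = −Σ pᵢ log₂ pᵢ.
−0.07·log₂(0.07) = 0.2686
−0.18·log₂(0.18) = 0.4453
−0.28·log₂(0.28) = 0.5142
−0.30·log₂(0.30) = 0.5211
−0.17·log₂(0.17) = 0.4346
Sum ≈ 2.1838 → 2.184 bits.

2.184 bits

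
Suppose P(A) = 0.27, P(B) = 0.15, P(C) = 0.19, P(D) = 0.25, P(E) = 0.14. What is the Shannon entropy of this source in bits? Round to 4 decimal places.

H = −Σ pᵢ log₂ pᵢ.
−0.27·log₂(0.27) = 0.5100
−0.15·log₂(0.15) = 0.4105
−0.19·log₂(0.19) = 0.4552
−0.25·log₂(0.25) = 0.5000
−0.14·log₂(0.14) = 0.3971
Sum ≈ 2.2729 → 2.2729 bits.

2.2729 bits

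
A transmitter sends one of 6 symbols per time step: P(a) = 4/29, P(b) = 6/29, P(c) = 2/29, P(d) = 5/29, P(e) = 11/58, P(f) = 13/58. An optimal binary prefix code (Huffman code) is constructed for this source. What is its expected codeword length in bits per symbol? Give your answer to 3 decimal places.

Repeatedly combine the two least-probable nodes; the expected code length is the sum of the merged weights.
merge 2/29 + 4/29 → 6/29
merge 5/29 + 11/58 → 21/58
merge 6/29 + 6/29 → 12/29
merge 13/58 + 21/58 → 17/29
merge 12/29 + 17/29 → 1
L = 6/29 + 21/58 + 12/29 + 17/29 + 1 = 149/58 ≈ 2.569 bits/symbol.

2.569 bits/symbol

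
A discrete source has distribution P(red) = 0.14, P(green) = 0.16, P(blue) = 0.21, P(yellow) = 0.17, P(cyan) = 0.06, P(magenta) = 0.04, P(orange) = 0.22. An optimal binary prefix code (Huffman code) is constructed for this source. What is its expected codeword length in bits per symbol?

Repeatedly combine the two least-probable nodes; the expected code length is the sum of the merged weights.
merge 1/25 + 3/50 → 1/10
merge 1/10 + 7/50 → 6/25
merge 4/25 + 17/100 → 33/100
merge 21/100 + 11/50 → 43/100
merge 6/25 + 33/100 → 57/100
merge 43/100 + 57/100 → 1
L = 1/10 + 6/25 + 33/100 + 43/100 + 57/100 + 1 = 267/100 = 2.67 bits/symbol.

2.67 bits/symbol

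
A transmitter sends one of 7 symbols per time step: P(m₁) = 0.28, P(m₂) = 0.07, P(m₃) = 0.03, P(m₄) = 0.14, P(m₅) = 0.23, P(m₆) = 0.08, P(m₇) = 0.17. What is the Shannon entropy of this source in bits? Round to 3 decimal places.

H = −Σ pᵢ log₂ pᵢ.
−0.28·log₂(0.28) = 0.5142
−0.07·log₂(0.07) = 0.2686
−0.03·log₂(0.03) = 0.1518
−0.14·log₂(0.14) = 0.3971
−0.23·log₂(0.23) = 0.4877
−0.08·log₂(0.08) = 0.2915
−0.17·log₂(0.17) = 0.4346
Sum ≈ 2.5454 → 2.545 bits.

2.545 bits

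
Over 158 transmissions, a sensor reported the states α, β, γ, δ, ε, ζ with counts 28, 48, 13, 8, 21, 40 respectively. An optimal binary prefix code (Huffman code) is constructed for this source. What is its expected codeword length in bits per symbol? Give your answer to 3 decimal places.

Probabilities are the counts divided by 158.
Repeatedly combine the two least-probable nodes; the expected code length is the sum of the merged weights.
merge 4/79 + 13/158 → 21/158
merge 21/158 + 21/158 → 21/79
merge 14/79 + 20/79 → 34/79
merge 21/79 + 24/79 → 45/79
merge 34/79 + 45/79 → 1
L = 21/158 + 21/79 + 34/79 + 45/79 + 1 = 379/158 ≈ 2.399 bits/symbol.

2.399 bits/symbol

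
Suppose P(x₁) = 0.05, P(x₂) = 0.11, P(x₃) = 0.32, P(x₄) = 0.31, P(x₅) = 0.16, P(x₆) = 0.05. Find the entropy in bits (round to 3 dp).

H = −Σ pᵢ log₂ pᵢ.
−0.05·log₂(0.05) = 0.2161
−0.11·log₂(0.11) = 0.3503
−0.32·log₂(0.32) = 0.5260
−0.31·log₂(0.31) = 0.5238
−0.16·log₂(0.16) = 0.4230
−0.05·log₂(0.05) = 0.2161
Sum ≈ 2.2553 → 2.255 bits.

2.255 bits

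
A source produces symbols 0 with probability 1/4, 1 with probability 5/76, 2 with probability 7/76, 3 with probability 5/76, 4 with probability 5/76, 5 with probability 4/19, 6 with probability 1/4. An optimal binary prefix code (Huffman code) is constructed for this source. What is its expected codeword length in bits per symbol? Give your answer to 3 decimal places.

2.579 bits/symbol

Repeatedly combine the two least-probable nodes; the expected code length is the sum of the merged weights.
merge 5/76 + 5/76 → 5/38
merge 5/76 + 7/76 → 3/19
merge 5/38 + 3/19 → 11/38
merge 4/19 + 1/4 → 35/76
merge 1/4 + 11/38 → 41/76
merge 35/76 + 41/76 → 1
L = 5/38 + 3/19 + 11/38 + 35/76 + 41/76 + 1 = 49/19 ≈ 2.579 bits/symbol.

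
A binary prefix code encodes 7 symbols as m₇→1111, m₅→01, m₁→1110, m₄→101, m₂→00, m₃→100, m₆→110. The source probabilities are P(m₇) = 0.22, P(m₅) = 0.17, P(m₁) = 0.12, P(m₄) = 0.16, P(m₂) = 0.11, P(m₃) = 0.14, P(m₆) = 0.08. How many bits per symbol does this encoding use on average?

L̄ = Σ pᵢ·ℓᵢ = 0.22·4 + 0.17·2 + 0.12·4 + 0.16·3 + 0.11·2 + 0.14·3 + 0.08·3 = 3.06 bits/symbol.

3.06 bits/symbol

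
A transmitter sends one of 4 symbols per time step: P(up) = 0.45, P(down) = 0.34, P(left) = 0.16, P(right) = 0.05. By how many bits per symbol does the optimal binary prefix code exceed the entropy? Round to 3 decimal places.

0.073 bits

Entropy H = −Σ p log₂ p ≈ 1.6867 bits.
Huffman merges: 1/20+4/25→21/100; 21/100+17/50→11/20; 9/20+11/20→1. L = 44/25 ≈ 1.7600.
L − H = 1.7600 − 1.6867 = 0.073 bits.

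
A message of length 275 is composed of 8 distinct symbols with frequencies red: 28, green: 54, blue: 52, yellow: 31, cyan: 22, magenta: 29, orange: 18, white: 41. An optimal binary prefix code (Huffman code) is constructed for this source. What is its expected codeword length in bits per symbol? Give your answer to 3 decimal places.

2.949 bits/symbol

Probabilities are the counts divided by 275.
Repeatedly combine the two least-probable nodes; the expected code length is the sum of the merged weights.
merge 18/275 + 2/25 → 8/55
merge 28/275 + 29/275 → 57/275
merge 31/275 + 8/55 → 71/275
merge 41/275 + 52/275 → 93/275
merge 54/275 + 57/275 → 111/275
merge 71/275 + 93/275 → 164/275
merge 111/275 + 164/275 → 1
L = 8/55 + 57/275 + 71/275 + 93/275 + 111/275 + 164/275 + 1 = 811/275 ≈ 2.949 bits/symbol.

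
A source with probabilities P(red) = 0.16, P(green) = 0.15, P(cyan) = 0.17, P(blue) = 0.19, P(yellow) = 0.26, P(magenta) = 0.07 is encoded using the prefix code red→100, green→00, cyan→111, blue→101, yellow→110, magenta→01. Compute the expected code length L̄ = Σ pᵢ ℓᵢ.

2.78 bits/symbol

L̄ = Σ pᵢ·ℓᵢ = 0.16·3 + 0.15·2 + 0.17·3 + 0.19·3 + 0.26·3 + 0.07·2 = 2.78 bits/symbol.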